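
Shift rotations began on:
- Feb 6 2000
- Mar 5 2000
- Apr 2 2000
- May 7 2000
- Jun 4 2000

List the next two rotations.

These are Sundays at 28- or 35-day spacing (28, 28, 35, 28).
The pattern: 1st Sunday of the month.
July 2000 — 1st Sunday is Jul 2 2000.
August 2000 — 1st Sunday is Aug 6 2000.

Jul 2 2000, Aug 6 2000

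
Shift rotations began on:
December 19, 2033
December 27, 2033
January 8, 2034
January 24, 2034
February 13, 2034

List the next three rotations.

Intervals are 8, 12, 16, 20 days — an arithmetic progression with common difference 4.
Next gap: 24 days. February 13, 2034 + 24 days = March 9, 2034.
Next gap: 28 days. March 9, 2034 + 28 days = April 6, 2034.
Next gap: 32 days. April 6, 2034 + 32 days = May 8, 2034.

March 9, 2034; April 6, 2034; May 8, 2034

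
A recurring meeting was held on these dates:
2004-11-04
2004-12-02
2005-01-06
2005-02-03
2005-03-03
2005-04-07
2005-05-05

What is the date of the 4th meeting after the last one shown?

2005-09-01

Gaps: 28, 35, 28, 28, 35, 28 days — a mix of 28 and 35. Every date is a Thursday.
Each is the 1st Thursday of its month.
1st Thursday of June 2005: 2005-06-02.
1st Thursday of July 2005: 2005-07-07.
August 2005 — 1st Thursday is 2005-08-04.
1st Thursday of September 2005: 2005-09-01.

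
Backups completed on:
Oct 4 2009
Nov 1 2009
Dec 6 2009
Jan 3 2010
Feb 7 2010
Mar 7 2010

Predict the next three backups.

All dates are Sundays, 28, 35, 28, 35, 28 days apart.
Specifically, the 1st Sunday of each month.
1st Sunday of April 2010: Apr 4 2010.
1st Sunday of May 2010: May 2 2010.
June 2010 — 1st Sunday is Jun 6 2010.

Apr 4 2010, May 2 2010, Jun 6 2010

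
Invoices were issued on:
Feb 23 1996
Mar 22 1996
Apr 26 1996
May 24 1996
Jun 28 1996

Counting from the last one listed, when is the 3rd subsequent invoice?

Gaps: 28, 35, 28, 35 days — a mix of 28 and 35. Every date is a Friday.
Each is the 4th Friday of its month.
4th Friday of July 1996: Jul 26 1996.
4th Friday of August 1996: Aug 23 1996.
4th Friday of September 1996: Sep 27 1996.

Sep 27 1996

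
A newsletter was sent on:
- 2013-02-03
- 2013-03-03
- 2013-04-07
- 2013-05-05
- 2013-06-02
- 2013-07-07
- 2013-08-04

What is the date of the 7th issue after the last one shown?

All dates are Sundays, 28, 35, 28, 28, 35, 28 days apart.
Specifically, the 1st Sunday of each month.
1st Sunday of September 2013: 2013-09-01.
October 2013 — 1st Sunday is 2013-10-06.
November 2013 — 1st Sunday is 2013-11-03.
December 2013 — 1st Sunday is 2013-12-01.
1st Sunday of January 2014: 2014-01-05.
February 2014 — 1st Sunday is 2014-02-02.
March 2014 — 1st Sunday is 2014-03-02.

2014-03-02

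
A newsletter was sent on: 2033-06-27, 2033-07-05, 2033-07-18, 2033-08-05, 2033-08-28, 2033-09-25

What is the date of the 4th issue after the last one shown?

The spacing grows by 5 each time: 8, 13, 18, 23, 28 days.
Next gap: 33 days. 2033-09-25 + 33 days = 2033-10-28.
Next gap: 38 days. 2033-10-28 + 38 days = 2033-12-05.
Next gap: 43 days. 2033-12-05 + 43 days = 2034-01-17.
Next gap: 48 days. 2034-01-17 + 48 days = 2034-03-06.

2034-03-06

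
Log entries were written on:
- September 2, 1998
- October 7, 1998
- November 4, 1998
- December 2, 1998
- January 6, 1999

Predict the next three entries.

These are Wednesdays at 28- or 35-day spacing (35, 28, 28, 35).
The pattern: 1st Wednesday of the month.
February 1999 — 1st Wednesday is February 3, 1999.
March 1999 — 1st Wednesday is March 3, 1999.
1st Wednesday of April 1999: April 7, 1999.

February 3, 1999; March 3, 1999; April 7, 1999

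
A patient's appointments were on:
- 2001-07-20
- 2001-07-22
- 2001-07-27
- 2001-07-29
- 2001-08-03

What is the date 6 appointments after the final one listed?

Gaps: 2, 5, 2, 5 days — not constant, but cyclic with period 2.
The events fall on every Friday and Sunday.
Next Sunday: 2001-08-05.
The following Friday is 2001-08-10.
The following Sunday is 2001-08-12.
Next Friday: 2001-08-17.
Next Sunday: 2001-08-19.
Next Friday: 2001-08-24.

2001-08-24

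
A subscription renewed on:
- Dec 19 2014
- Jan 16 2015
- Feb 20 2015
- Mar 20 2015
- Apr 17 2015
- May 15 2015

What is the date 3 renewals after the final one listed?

Aug 21 2015

All dates are Fridays, 28, 35, 28, 28, 28 days apart.
Specifically, the 3rd Friday of each month.
3rd Friday of June 2015: Jun 19 2015.
3rd Friday of July 2015: Jul 17 2015.
3rd Friday of August 2015: Aug 21 2015.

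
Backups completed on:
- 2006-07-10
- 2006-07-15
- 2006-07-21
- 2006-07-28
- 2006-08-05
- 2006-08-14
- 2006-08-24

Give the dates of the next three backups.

The spacing grows by 1 each time: 5, 6, 7, 8, 9, 10 days.
Next gap: 11 days. 2006-08-24 + 11 days = 2006-09-04.
Next gap: 12 days. 2006-09-04 + 12 days = 2006-09-16.
Next gap: 13 days. 2006-09-16 + 13 days = 2006-09-29.

2006-09-04, 2006-09-16, 2006-09-29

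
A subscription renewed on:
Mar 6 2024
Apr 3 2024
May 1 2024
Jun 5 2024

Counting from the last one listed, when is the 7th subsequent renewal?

Gaps: 28, 28, 35 days — a mix of 28 and 35. Every date is a Wednesday.
Each is the 1st Wednesday of its month.
1st Wednesday of July 2024: Jul 3 2024.
1st Wednesday of August 2024: Aug 7 2024.
September 2024 — 1st Wednesday is Sep 4 2024.
October 2024 — 1st Wednesday is Oct 2 2024.
1st Wednesday of November 2024: Nov 6 2024.
December 2024 — 1st Wednesday is Dec 4 2024.
January 2025 — 1st Wednesday is Jan 1 2025.

Jan 1 2025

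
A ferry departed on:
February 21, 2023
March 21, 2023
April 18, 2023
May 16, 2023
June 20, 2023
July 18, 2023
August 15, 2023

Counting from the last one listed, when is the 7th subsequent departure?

These are Tuesdays at 28- or 35-day spacing (28, 28, 28, 35, 28, 28).
The pattern: 3rd Tuesday of the month.
September 2023 — 3rd Tuesday is September 19, 2023.
3rd Tuesday of October 2023: October 17, 2023.
3rd Tuesday of November 2023: November 21, 2023.
3rd Tuesday of December 2023: December 19, 2023.
3rd Tuesday of January 2024: January 16, 2024.
3rd Tuesday of February 2024: February 20, 2024.
3rd Tuesday of March 2024: March 19, 2024.

March 19, 2024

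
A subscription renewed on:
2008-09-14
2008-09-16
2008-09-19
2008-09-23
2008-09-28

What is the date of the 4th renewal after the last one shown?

2008-10-28

Intervals are 2, 3, 4, 5 days — an arithmetic progression with common difference 1.
Next gap: 6 days. 2008-09-28 + 6 days = 2008-10-04.
Next gap: 7 days. 2008-10-04 + 7 days = 2008-10-11.
Next gap: 8 days. 2008-10-11 + 8 days = 2008-10-19.
Next gap: 9 days. 2008-10-19 + 9 days = 2008-10-28.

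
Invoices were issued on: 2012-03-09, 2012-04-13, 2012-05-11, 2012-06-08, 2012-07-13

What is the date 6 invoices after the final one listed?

All dates are Fridays, 35, 28, 28, 35 days apart.
Specifically, the 2nd Friday of each month.
2nd Friday of August 2012: 2012-08-10.
2nd Friday of September 2012: 2012-09-14.
2nd Friday of October 2012: 2012-10-12.
2nd Friday of November 2012: 2012-11-09.
2nd Friday of December 2012: 2012-12-14.
2nd Friday of January 2013: 2013-01-11.

2013-01-11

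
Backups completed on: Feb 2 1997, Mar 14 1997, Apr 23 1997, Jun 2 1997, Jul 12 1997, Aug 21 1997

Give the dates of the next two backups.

Sep 30 1997, Nov 9 1997

Gaps between consecutive events: 40, 40, 40, 40, 40 days — a constant 40-day interval.
Aug 21 1997 + 40 days = Sep 30 1997.
Sep 30 1997 + 40 days = Nov 9 1997.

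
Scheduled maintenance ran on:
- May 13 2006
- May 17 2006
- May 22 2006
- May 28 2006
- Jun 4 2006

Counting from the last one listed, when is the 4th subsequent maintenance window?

The spacing grows by 1 each time: 4, 5, 6, 7 days.
Next gap: 8 days. Jun 4 2006 + 8 days = Jun 12 2006.
Next gap: 9 days. Jun 12 2006 + 9 days = Jun 21 2006.
Next gap: 10 days. Jun 21 2006 + 10 days = Jul 1 2006.
Next gap: 11 days. Jul 1 2006 + 11 days = Jul 12 2006.

Jul 12 2006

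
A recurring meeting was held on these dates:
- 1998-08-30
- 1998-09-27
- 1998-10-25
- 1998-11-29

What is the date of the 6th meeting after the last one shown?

Every date is a Sunday; gaps 28, 28, 35 days.
Each is the last Sunday of its month (at least one falls on the 29th or later, ruling out '4th Sunday').
December 1998 ends with Sunday 1998-12-27.
Last Sunday of January 1999: 1999-01-31.
Last Sunday of February 1999: 1999-02-28.
Last Sunday of March 1999: 1999-03-28.
Last Sunday of April 1999: 1999-04-25.
May 1999 ends with Sunday 1999-05-30.

1999-05-30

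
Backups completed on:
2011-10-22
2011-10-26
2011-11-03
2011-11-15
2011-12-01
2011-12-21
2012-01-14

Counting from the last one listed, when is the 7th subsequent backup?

2012-10-20

Gaps: 4, 8, 12, 16, 20, 24 days — each gap is 4 larger than the previous one.
Next gap: 28 days. 2012-01-14 + 28 days = 2012-02-11.
Next gap: 32 days. 2012-02-11 + 32 days = 2012-03-14.
Next gap: 36 days. 2012-03-14 + 36 days = 2012-04-19.
Next gap: 40 days. 2012-04-19 + 40 days = 2012-05-29.
Next gap: 44 days. 2012-05-29 + 44 days = 2012-07-12.
Next gap: 48 days. 2012-07-12 + 48 days = 2012-08-29.
Next gap: 52 days. 2012-08-29 + 52 days = 2012-10-20.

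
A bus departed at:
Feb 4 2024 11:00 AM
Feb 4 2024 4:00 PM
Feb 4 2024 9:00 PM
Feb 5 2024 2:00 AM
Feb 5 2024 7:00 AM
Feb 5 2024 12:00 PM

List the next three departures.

Feb 5 2024 5:00 PM, Feb 5 2024 10:00 PM, Feb 6 2024 3:00 AM

Spacing: 5, 5, 5, 5, 5 h — constant 5 h.
Feb 5 2024 12:00 PM + 5 h = Feb 5 2024 5:00 PM.
Feb 5 2024 5:00 PM + 5 h = Feb 5 2024 10:00 PM.
Feb 5 2024 10:00 PM + 5 h = Feb 6 2024 3:00 AM.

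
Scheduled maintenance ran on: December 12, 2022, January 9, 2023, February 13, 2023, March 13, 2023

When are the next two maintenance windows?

Gaps: 28, 35, 28 days — a mix of 28 and 35. Every date is a Monday.
Each is the 2nd Monday of its month.
2nd Monday of April 2023: April 10, 2023.
2nd Monday of May 2023: May 8, 2023.

April 10, 2023; May 8, 2023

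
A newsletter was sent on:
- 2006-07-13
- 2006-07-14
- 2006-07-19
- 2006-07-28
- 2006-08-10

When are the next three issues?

The spacing grows by 4 each time: 1, 5, 9, 13 days.
Next gap: 17 days. 2006-08-10 + 17 days = 2006-08-27.
Next gap: 21 days. 2006-08-27 + 21 days = 2006-09-17.
Next gap: 25 days. 2006-09-17 + 25 days = 2006-10-12.

2006-08-27, 2006-09-17, 2006-10-12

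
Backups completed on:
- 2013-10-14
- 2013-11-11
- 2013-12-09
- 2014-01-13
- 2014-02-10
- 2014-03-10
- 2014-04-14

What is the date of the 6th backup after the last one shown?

2014-10-13

All dates are Mondays, 28, 28, 35, 28, 28, 35 days apart.
Specifically, the 2nd Monday of each month.
2nd Monday of May 2014: 2014-05-12.
June 2014 — 2nd Monday is 2014-06-09.
July 2014 — 2nd Monday is 2014-07-14.
2nd Monday of August 2014: 2014-08-11.
2nd Monday of September 2014: 2014-09-08.
2nd Monday of October 2014: 2014-10-13.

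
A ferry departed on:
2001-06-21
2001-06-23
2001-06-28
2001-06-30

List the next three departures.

2001-07-05, 2001-07-07, 2001-07-12

Gaps: 2, 5, 2 days — not constant, but cyclic with period 2.
The events fall on every Thursday and Saturday.
The following Thursday is 2001-07-05.
The following Saturday is 2001-07-07.
Next Thursday: 2001-07-12.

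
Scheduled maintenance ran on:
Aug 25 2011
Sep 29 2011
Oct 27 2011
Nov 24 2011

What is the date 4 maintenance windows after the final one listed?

Mar 29 2012

Every date is a Thursday; gaps 35, 28, 28 days.
Each is the last Thursday of its month (at least one falls on the 29th or later, ruling out '4th Thursday').
December 2011 ends with Thursday Dec 29 2011.
Last Thursday of January 2012: Jan 26 2012.
February 2012 ends with Thursday Feb 23 2012.
March 2012 ends with Thursday Mar 29 2012.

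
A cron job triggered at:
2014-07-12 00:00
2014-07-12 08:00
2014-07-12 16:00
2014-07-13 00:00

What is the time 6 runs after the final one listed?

Gaps: 8, 8, 8 hours — each event is 8 hours after the previous one.
2014-07-13 00:00 + 8 h = 2014-07-13 08:00.
2014-07-13 08:00 + 8 h = 2014-07-13 16:00.
2014-07-13 16:00 + 8 h = 2014-07-14 00:00.
2014-07-14 00:00 + 8 h = 2014-07-14 08:00.
2014-07-14 08:00 + 8 h = 2014-07-14 16:00.
2014-07-14 16:00 + 8 h = 2014-07-15 00:00.

2014-07-15 00:00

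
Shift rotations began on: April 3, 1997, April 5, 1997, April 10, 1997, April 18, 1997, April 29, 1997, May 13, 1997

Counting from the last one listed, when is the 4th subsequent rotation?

Intervals are 2, 5, 8, 11, 14 days — an arithmetic progression with common difference 3.
Next gap: 17 days. May 13, 1997 + 17 days = May 30, 1997.
Next gap: 20 days. May 30, 1997 + 20 days = June 19, 1997.
Next gap: 23 days. June 19, 1997 + 23 days = July 12, 1997.
Next gap: 26 days. July 12, 1997 + 26 days = August 7, 1997.

August 7, 1997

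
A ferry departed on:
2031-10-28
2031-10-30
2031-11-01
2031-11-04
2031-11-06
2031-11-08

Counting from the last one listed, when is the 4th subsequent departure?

2031-11-18

Every event lands on a Tuesday or Thursday or Saturday (gaps cycle 2, 2, 3, 2, 2).
So the schedule is: every Tuesday, Thursday and Saturday.
The following Tuesday is 2031-11-11.
The following Thursday is 2031-11-13.
The following Saturday is 2031-11-15.
The following Tuesday is 2031-11-18.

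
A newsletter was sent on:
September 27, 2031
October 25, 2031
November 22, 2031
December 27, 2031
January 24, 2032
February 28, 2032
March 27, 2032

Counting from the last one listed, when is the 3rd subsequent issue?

June 26, 2032

These are Saturdays at 28- or 35-day spacing (28, 28, 35, 28, 35, 28).
The pattern: 4th Saturday of the month.
4th Saturday of April 2032: April 24, 2032.
May 2032 — 4th Saturday is May 22, 2032.
June 2032 — 4th Saturday is June 26, 2032.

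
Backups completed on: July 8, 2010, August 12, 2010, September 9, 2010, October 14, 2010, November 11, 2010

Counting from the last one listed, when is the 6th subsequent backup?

May 12, 2011

Gaps: 35, 28, 35, 28 days — a mix of 28 and 35. Every date is a Thursday.
Each is the 2nd Thursday of its month.
December 2010 — 2nd Thursday is December 9, 2010.
2nd Thursday of January 2011: January 13, 2011.
2nd Thursday of February 2011: February 10, 2011.
March 2011 — 2nd Thursday is March 10, 2011.
2nd Thursday of April 2011: April 14, 2011.
2nd Thursday of May 2011: May 12, 2011.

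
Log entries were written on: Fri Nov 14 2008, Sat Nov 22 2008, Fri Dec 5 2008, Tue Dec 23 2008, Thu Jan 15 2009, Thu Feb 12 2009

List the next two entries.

Tue Mar 17 2009, Fri Apr 24 2009

The spacing grows by 5 each time: 8, 13, 18, 23, 28 days.
Next gap: 33 days. Thu Feb 12 2009 + 33 days = Tue Mar 17 2009.
Next gap: 38 days. Tue Mar 17 2009 + 38 days = Fri Apr 24 2009.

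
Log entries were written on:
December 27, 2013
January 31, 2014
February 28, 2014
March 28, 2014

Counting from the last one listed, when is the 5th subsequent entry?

August 29, 2014

Every date is a Friday; gaps 35, 28, 28 days.
Each is the last Friday of its month (at least one falls on the 29th or later, ruling out '4th Friday').
Last Friday of April 2014: April 25, 2014.
May 2014 ends with Friday May 30, 2014.
Last Friday of June 2014: June 27, 2014.
Last Friday of July 2014: July 25, 2014.
Last Friday of August 2014: August 29, 2014.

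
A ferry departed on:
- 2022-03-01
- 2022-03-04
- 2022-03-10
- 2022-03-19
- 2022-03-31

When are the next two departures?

Intervals are 3, 6, 9, 12 days — an arithmetic progression with common difference 3.
Next gap: 15 days. 2022-03-31 + 15 days = 2022-04-15.
Next gap: 18 days. 2022-04-15 + 18 days = 2022-05-03.

2022-04-15, 2022-05-03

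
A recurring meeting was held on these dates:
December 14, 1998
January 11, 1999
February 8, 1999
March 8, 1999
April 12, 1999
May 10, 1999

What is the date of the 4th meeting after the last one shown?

September 13, 1999

Gaps: 28, 28, 28, 35, 28 days — a mix of 28 and 35. Every date is a Monday.
Each is the 2nd Monday of its month.
June 1999 — 2nd Monday is June 14, 1999.
July 1999 — 2nd Monday is July 12, 1999.
2nd Monday of August 1999: August 9, 1999.
2nd Monday of September 1999: September 13, 1999.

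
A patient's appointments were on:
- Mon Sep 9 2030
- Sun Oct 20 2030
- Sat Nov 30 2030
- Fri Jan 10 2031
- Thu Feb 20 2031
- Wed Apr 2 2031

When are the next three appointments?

Tue May 13 2031, Mon Jun 23 2031, Sun Aug 3 2031

Every event comes 41 days after the last (41, 41, 41, 41, 41).
Wed Apr 2 2031 + 41 days = Tue May 13 2031.
Tue May 13 2031 + 41 days = Mon Jun 23 2031.
Mon Jun 23 2031 + 41 days = Sun Aug 3 2031.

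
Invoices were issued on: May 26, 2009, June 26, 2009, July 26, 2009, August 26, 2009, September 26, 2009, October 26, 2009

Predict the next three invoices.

Gaps: 31, 30, 31, 31, 30 days — not constant. Every event is on the 26th of the month.
Pattern: the 26th of each month.
Next: November 2009 → November 26, 2009.
Next: December 2009 → December 26, 2009.
Next: January 2010 → January 26, 2010.

November 26, 2009; December 26, 2009; January 26, 2010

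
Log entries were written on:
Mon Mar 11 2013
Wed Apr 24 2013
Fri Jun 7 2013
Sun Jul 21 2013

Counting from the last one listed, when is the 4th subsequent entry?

The spacing is 44, 44, 44 days — always 44 days.
Sun Jul 21 2013 + 44 days = Tue Sep 3 2013.
Tue Sep 3 2013 + 44 days = Thu Oct 17 2013.
Thu Oct 17 2013 + 44 days = Sat Nov 30 2013.
Sat Nov 30 2013 + 44 days = Mon Jan 13 2014.

Mon Jan 13 2014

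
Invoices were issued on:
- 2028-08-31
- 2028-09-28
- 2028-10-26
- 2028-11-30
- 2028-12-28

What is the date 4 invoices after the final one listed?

All Thursdays; the gaps (28, 28, 35, 28) vary with month length.
This is the last Thursday of each month.
January 2029 ends with Thursday 2029-01-25.
February 2029 ends with Thursday 2029-02-22.
March 2029 ends with Thursday 2029-03-29.
Last Thursday of April 2029: 2029-04-26.

2029-04-26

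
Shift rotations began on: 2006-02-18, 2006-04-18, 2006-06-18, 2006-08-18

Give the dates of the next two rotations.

Each date is the 18th; the gaps (59, 61, 61) track the month lengths.
The rule is the 18th of every 2 months.
Next: October 2006 → 2006-10-18.
Next: December 2006 → 2006-12-18.

2006-10-18, 2006-12-18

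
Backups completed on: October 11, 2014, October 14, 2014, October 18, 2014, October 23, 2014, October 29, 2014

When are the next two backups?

The spacing grows by 1 each time: 3, 4, 5, 6 days.
Next gap: 7 days. October 29, 2014 + 7 days = November 5, 2014.
Next gap: 8 days. November 5, 2014 + 8 days = November 13, 2014.

November 5, 2014; November 13, 2014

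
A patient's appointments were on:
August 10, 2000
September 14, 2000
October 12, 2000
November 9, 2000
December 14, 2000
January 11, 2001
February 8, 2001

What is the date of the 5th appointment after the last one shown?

July 12, 2001

These are Thursdays at 28- or 35-day spacing (35, 28, 28, 35, 28, 28).
The pattern: 2nd Thursday of the month.
March 2001 — 2nd Thursday is March 8, 2001.
2nd Thursday of April 2001: April 12, 2001.
May 2001 — 2nd Thursday is May 10, 2001.
2nd Thursday of June 2001: June 14, 2001.
2nd Thursday of July 2001: July 12, 2001.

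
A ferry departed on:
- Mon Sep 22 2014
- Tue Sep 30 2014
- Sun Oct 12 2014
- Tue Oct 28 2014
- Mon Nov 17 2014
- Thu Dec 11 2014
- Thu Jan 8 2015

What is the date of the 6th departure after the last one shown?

Thu Sep 17 2015

Gaps: 8, 12, 16, 20, 24, 28 days — each gap is 4 larger than the previous one.
Next gap: 32 days. Thu Jan 8 2015 + 32 days = Mon Feb 9 2015.
Next gap: 36 days. Mon Feb 9 2015 + 36 days = Tue Mar 17 2015.
Next gap: 40 days. Tue Mar 17 2015 + 40 days = Sun Apr 26 2015.
Next gap: 44 days. Sun Apr 26 2015 + 44 days = Tue Jun 9 2015.
Next gap: 48 days. Tue Jun 9 2015 + 48 days = Mon Jul 27 2015.
Next gap: 52 days. Mon Jul 27 2015 + 52 days = Thu Sep 17 2015.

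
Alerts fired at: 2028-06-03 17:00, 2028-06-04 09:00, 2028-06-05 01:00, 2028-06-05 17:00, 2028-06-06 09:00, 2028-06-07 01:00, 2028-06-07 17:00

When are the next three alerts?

The interval is a steady 16 hours (16, 16, 16, 16, 16, 16).
2028-06-07 17:00 + 16 h = 2028-06-08 09:00.
2028-06-08 09:00 + 16 h = 2028-06-09 01:00.
2028-06-09 01:00 + 16 h = 2028-06-09 17:00.

2028-06-08 09:00, 2028-06-09 01:00, 2028-06-09 17:00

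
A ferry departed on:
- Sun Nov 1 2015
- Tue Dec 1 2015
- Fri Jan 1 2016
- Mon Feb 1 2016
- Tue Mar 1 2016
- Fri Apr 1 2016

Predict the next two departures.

Sun May 1 2016, Wed Jun 1 2016

Each date is the 1st; the gaps (30, 31, 31, 29, 31) track the month lengths.
The rule is the 1st of each month.
May 2016: Sun May 1 2016.
Next: June 2016 → Wed Jun 1 2016.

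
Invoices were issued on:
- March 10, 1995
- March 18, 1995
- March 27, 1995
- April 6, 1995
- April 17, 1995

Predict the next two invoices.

April 29, 1995; May 12, 1995

Intervals are 8, 9, 10, 11 days — an arithmetic progression with common difference 1.
Next gap: 12 days. April 17, 1995 + 12 days = April 29, 1995.
Next gap: 13 days. April 29, 1995 + 13 days = May 12, 1995.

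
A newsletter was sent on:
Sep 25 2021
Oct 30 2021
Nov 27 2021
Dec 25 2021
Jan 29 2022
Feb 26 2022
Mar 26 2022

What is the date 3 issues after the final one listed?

All Saturdays; the gaps (35, 28, 28, 35, 28, 28) vary with month length.
This is the last Saturday of each month.
April 2022 ends with Saturday Apr 30 2022.
Last Saturday of May 2022: May 28 2022.
Last Saturday of June 2022: Jun 25 2022.

Jun 25 2022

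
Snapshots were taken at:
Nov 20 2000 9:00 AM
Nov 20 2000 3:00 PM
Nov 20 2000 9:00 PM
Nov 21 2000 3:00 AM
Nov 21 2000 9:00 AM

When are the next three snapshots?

Gaps: 6, 6, 6, 6 hours — each event is 6 hours after the previous one.
Nov 21 2000 9:00 AM + 6 h = Nov 21 2000 3:00 PM.
Nov 21 2000 3:00 PM + 6 h = Nov 21 2000 9:00 PM.
Nov 21 2000 9:00 PM + 6 h = Nov 22 2000 3:00 AM.

Nov 21 2000 3:00 PM, Nov 21 2000 9:00 PM, Nov 22 2000 3:00 AM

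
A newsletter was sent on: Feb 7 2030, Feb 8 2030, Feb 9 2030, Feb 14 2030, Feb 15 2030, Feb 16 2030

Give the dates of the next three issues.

Gaps: 1, 1, 5, 1, 1 days — not constant, but cyclic with period 3.
The events fall on every Thursday, Friday and Saturday.
Next Thursday: Feb 21 2030.
The following Friday is Feb 22 2030.
The following Saturday is Feb 23 2030.

Feb 21 2030, Feb 22 2030, Feb 23 2030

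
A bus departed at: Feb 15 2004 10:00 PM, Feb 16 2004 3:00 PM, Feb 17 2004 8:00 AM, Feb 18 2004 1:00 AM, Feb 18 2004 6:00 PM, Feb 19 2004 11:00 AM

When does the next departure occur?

Feb 20 2004 4:00 AM

Spacing: 17, 17, 17, 17, 17 h — constant 17 h.
Feb 19 2004 11:00 AM + 17 h = Feb 20 2004 4:00 AM.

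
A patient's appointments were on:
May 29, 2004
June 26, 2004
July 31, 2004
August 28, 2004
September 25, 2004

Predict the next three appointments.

October 30, 2004; November 27, 2004; December 25, 2004

These are Saturdays with 28, 35, 28, 28-day gaps.
Each is the final Saturday of its month — May 29, 2004 is past the 28th, so '4th Saturday' doesn't fit.
October 2004 ends with Saturday October 30, 2004.
Last Saturday of November 2004: November 27, 2004.
December 2004 ends with Saturday December 25, 2004.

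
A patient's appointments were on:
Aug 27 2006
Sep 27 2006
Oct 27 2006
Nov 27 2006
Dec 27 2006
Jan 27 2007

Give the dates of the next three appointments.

Each date is the 27th; the gaps (31, 30, 31, 30, 31) track the month lengths.
The rule is the 27th of each month.
February 2007: Feb 27 2007.
March 2007: Mar 27 2007.
Next: April 2007 → Apr 27 2007.

Feb 27 2007, Mar 27 2007, Apr 27 2007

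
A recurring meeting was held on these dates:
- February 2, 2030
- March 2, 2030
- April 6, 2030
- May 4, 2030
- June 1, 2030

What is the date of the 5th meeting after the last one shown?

November 2, 2030

All dates are Saturdays, 28, 35, 28, 28 days apart.
Specifically, the 1st Saturday of each month.
July 2030 — 1st Saturday is July 6, 2030.
August 2030 — 1st Saturday is August 3, 2030.
September 2030 — 1st Saturday is September 7, 2030.
October 2030 — 1st Saturday is October 5, 2030.
November 2030 — 1st Saturday is November 2, 2030.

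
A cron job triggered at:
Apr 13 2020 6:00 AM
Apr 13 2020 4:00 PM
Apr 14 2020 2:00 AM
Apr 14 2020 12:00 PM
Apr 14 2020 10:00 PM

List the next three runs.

Apr 15 2020 8:00 AM, Apr 15 2020 6:00 PM, Apr 16 2020 4:00 AM

Gaps: 10, 10, 10, 10 hours — each event is 10 hours after the previous one.
Apr 14 2020 10:00 PM + 10 h = Apr 15 2020 8:00 AM.
Apr 15 2020 8:00 AM + 10 h = Apr 15 2020 6:00 PM.
Apr 15 2020 6:00 PM + 10 h = Apr 16 2020 4:00 AM.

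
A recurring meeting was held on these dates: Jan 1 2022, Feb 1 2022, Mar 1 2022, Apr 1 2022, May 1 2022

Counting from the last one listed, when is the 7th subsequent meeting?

Each date is the 1st; the gaps (31, 28, 31, 30) track the month lengths.
The rule is the 1st of each month.
June 2022: Jun 1 2022.
Next: July 2022 → Jul 1 2022.
Next: August 2022 → Aug 1 2022.
Next: September 2022 → Sep 1 2022.
Next: October 2022 → Oct 1 2022.
Next: November 2022 → Nov 1 2022.
December 2022: Dec 1 2022.

Dec 1 2022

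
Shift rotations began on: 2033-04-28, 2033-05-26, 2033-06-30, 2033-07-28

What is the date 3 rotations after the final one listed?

These are Thursdays with 28, 35, 28-day gaps.
Each is the final Thursday of its month — 2033-06-30 is past the 28th, so '4th Thursday' doesn't fit.
Last Thursday of August 2033: 2033-08-25.
Last Thursday of September 2033: 2033-09-29.
Last Thursday of October 2033: 2033-10-27.

2033-10-27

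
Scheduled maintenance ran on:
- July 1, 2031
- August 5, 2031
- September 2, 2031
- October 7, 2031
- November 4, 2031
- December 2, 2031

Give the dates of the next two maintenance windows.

January 6, 2032; February 3, 2032

Gaps: 35, 28, 35, 28, 28 days — a mix of 28 and 35. Every date is a Tuesday.
Each is the 1st Tuesday of its month.
January 2032 — 1st Tuesday is January 6, 2032.
1st Tuesday of February 2032: February 3, 2032.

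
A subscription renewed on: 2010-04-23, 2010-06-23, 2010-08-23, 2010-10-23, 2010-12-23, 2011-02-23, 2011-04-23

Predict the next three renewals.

The day-of-month is always 23 (61, 61, 61, 61, 62, 59 days between events).
So this recurs on the 23rd of every 2 months.
June 2011: 2011-06-23.
August 2011: 2011-08-23.
October 2011: 2011-10-23.

2011-06-23, 2011-08-23, 2011-10-23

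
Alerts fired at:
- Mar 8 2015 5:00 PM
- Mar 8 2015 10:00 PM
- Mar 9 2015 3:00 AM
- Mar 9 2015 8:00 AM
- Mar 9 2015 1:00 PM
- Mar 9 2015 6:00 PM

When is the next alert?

Gaps: 5, 5, 5, 5, 5 hours — each event is 5 hours after the previous one.
Mar 9 2015 6:00 PM + 5 h = Mar 9 2015 11:00 PM.

Mar 9 2015 11:00 PM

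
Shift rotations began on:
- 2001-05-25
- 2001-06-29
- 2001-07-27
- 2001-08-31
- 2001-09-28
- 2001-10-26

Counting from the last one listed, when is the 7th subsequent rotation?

2002-05-31

Every date is a Friday; gaps 35, 28, 35, 28, 28 days.
Each is the last Friday of its month (at least one falls on the 29th or later, ruling out '4th Friday').
Last Friday of November 2001: 2001-11-30.
Last Friday of December 2001: 2001-12-28.
Last Friday of January 2002: 2002-01-25.
Last Friday of February 2002: 2002-02-22.
Last Friday of March 2002: 2002-03-29.
April 2002 ends with Friday 2002-04-26.
Last Friday of May 2002: 2002-05-31.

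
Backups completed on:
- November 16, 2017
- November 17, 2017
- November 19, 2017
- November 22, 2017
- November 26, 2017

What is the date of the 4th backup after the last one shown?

December 22, 2017

Intervals are 1, 2, 3, 4 days — an arithmetic progression with common difference 1.
Next gap: 5 days. November 26, 2017 + 5 days = December 1, 2017.
Next gap: 6 days. December 1, 2017 + 6 days = December 7, 2017.
Next gap: 7 days. December 7, 2017 + 7 days = December 14, 2017.
Next gap: 8 days. December 14, 2017 + 8 days = December 22, 2017.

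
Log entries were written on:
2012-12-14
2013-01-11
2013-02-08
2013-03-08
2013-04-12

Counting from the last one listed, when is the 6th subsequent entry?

2013-10-11

These are Fridays at 28- or 35-day spacing (28, 28, 28, 35).
The pattern: 2nd Friday of the month.
2nd Friday of May 2013: 2013-05-10.
June 2013 — 2nd Friday is 2013-06-14.
July 2013 — 2nd Friday is 2013-07-12.
2nd Friday of August 2013: 2013-08-09.
2nd Friday of September 2013: 2013-09-13.
October 2013 — 2nd Friday is 2013-10-11.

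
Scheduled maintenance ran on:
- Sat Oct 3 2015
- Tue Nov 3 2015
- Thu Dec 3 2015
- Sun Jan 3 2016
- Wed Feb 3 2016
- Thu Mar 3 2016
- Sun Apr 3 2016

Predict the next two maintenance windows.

Gaps: 31, 30, 31, 31, 29, 31 days — not constant. Every event is on the 3rd of the month.
Pattern: the 3rd of each month.
May 2016: Tue May 3 2016.
Next: June 2016 → Fri Jun 3 2016.

Tue May 3 2016, Fri Jun 3 2016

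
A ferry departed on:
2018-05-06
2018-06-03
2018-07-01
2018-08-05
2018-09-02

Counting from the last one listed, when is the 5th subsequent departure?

These are Sundays at 28- or 35-day spacing (28, 28, 35, 28).
The pattern: 1st Sunday of the month.
1st Sunday of October 2018: 2018-10-07.
November 2018 — 1st Sunday is 2018-11-04.
1st Sunday of December 2018: 2018-12-02.
January 2019 — 1st Sunday is 2019-01-06.
1st Sunday of February 2019: 2019-02-03.

2019-02-03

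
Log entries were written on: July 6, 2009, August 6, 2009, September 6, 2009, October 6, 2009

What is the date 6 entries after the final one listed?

April 6, 2010

Each date is the 6th; the gaps (31, 31, 30) track the month lengths.
The rule is the 6th of each month.
Next: November 2009 → November 6, 2009.
Next: December 2009 → December 6, 2009.
January 2010: January 6, 2010.
February 2010: February 6, 2010.
Next: March 2010 → March 6, 2010.
Next: April 2010 → April 6, 2010.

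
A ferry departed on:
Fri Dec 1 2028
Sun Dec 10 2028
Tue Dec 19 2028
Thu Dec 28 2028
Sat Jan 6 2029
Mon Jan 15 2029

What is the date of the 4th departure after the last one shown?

Tue Feb 20 2029

The spacing is 9, 9, 9, 9, 9 days — always 9 days.
Mon Jan 15 2029 + 9 days = Wed Jan 24 2029.
Wed Jan 24 2029 + 9 days = Fri Feb 2 2029.
Fri Feb 2 2029 + 9 days = Sun Feb 11 2029.
Sun Feb 11 2029 + 9 days = Tue Feb 20 2029.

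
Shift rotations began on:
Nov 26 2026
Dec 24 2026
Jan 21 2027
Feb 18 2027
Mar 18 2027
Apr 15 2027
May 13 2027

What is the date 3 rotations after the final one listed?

Aug 5 2027

The spacing is 28, 28, 28, 28, 28, 28 days — always 28 days.
May 13 2027 + 28 days = Jun 10 2027.
Jun 10 2027 + 28 days = Jul 8 2027.
Jul 8 2027 + 28 days = Aug 5 2027.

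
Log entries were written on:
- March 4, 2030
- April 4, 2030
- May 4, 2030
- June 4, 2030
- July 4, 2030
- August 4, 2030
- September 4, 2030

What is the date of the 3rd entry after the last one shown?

December 4, 2030

Gaps: 31, 30, 31, 30, 31, 31 days — not constant. Every event is on the 4th of the month.
Pattern: the 4th of each month.
Next: October 2030 → October 4, 2030.
Next: November 2030 → November 4, 2030.
December 2030: December 4, 2030.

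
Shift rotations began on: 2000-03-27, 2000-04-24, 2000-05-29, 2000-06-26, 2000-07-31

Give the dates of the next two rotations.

2000-08-28, 2000-09-25

All Mondays; the gaps (28, 35, 28, 35) vary with month length.
This is the last Monday of each month.
August 2000 ends with Monday 2000-08-28.
September 2000 ends with Monday 2000-09-25.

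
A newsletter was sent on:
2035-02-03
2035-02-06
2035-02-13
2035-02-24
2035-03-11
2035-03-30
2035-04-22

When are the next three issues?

Gaps: 3, 7, 11, 15, 19, 23 days — each gap is 4 larger than the previous one.
Next gap: 27 days. 2035-04-22 + 27 days = 2035-05-19.
Next gap: 31 days. 2035-05-19 + 31 days = 2035-06-19.
Next gap: 35 days. 2035-06-19 + 35 days = 2035-07-24.

2035-05-19, 2035-06-19, 2035-07-24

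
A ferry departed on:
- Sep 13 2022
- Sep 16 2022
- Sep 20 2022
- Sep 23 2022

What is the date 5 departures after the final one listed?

Every event lands on a Tuesday or Friday (gaps cycle 3, 4, 3).
So the schedule is: every Tuesday and Friday.
Next Tuesday: Sep 27 2022.
Next Friday: Sep 30 2022.
The following Tuesday is Oct 4 2022.
The following Friday is Oct 7 2022.
Next Tuesday: Oct 11 2022.

Oct 11 2022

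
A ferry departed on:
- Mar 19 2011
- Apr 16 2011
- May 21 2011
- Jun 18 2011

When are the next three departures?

These are Saturdays at 28- or 35-day spacing (28, 35, 28).
The pattern: 3rd Saturday of the month.
July 2011 — 3rd Saturday is Jul 16 2011.
August 2011 — 3rd Saturday is Aug 20 2011.
3rd Saturday of September 2011: Sep 17 2011.

Jul 16 2011, Aug 20 2011, Sep 17 2011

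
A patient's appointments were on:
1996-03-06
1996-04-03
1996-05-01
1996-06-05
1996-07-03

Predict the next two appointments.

These are Wednesdays at 28- or 35-day spacing (28, 28, 35, 28).
The pattern: 1st Wednesday of the month.
August 1996 — 1st Wednesday is 1996-08-07.
1st Wednesday of September 1996: 1996-09-04.

1996-08-07, 1996-09-04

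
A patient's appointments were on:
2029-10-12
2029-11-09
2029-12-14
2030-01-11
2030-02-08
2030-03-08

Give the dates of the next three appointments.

2030-04-12, 2030-05-10, 2030-06-14

Gaps: 28, 35, 28, 28, 28 days — a mix of 28 and 35. Every date is a Friday.
Each is the 2nd Friday of its month.
2nd Friday of April 2030: 2030-04-12.
2nd Friday of May 2030: 2030-05-10.
2nd Friday of June 2030: 2030-06-14.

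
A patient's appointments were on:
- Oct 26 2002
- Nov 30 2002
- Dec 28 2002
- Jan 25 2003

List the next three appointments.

All Saturdays; the gaps (35, 28, 28) vary with month length.
This is the last Saturday of each month.
February 2003 ends with Saturday Feb 22 2003.
Last Saturday of March 2003: Mar 29 2003.
Last Saturday of April 2003: Apr 26 2003.

Feb 22 2003, Mar 29 2003, Apr 26 2003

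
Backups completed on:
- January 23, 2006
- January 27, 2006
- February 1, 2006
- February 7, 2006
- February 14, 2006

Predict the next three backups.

February 22, 2006; March 3, 2006; March 13, 2006

Gaps: 4, 5, 6, 7 days — each gap is 1 larger than the previous one.
Next gap: 8 days. February 14, 2006 + 8 days = February 22, 2006.
Next gap: 9 days. February 22, 2006 + 9 days = March 3, 2006.
Next gap: 10 days. March 3, 2006 + 10 days = March 13, 2006.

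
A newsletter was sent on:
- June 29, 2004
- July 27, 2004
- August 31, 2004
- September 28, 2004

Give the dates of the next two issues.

October 26, 2004; November 30, 2004

All Tuesdays; the gaps (28, 35, 28) vary with month length.
This is the last Tuesday of each month.
Last Tuesday of October 2004: October 26, 2004.
Last Tuesday of November 2004: November 30, 2004.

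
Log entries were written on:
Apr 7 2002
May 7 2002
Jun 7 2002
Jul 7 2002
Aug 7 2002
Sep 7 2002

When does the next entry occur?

The day-of-month is always 7 (30, 31, 30, 31, 31 days between events).
So this recurs on the 7th of each month.
October 2002: Oct 7 2002.

Oct 7 2002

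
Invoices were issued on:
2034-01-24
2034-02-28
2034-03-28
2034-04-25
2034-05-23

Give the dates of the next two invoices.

2034-06-27, 2034-07-25

Gaps: 35, 28, 28, 28 days — a mix of 28 and 35. Every date is a Tuesday.
Each is the 4th Tuesday of its month.
4th Tuesday of June 2034: 2034-06-27.
4th Tuesday of July 2034: 2034-07-25.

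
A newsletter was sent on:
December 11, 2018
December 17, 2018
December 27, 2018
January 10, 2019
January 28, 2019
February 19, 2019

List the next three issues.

March 17, 2019; April 16, 2019; May 20, 2019

Intervals are 6, 10, 14, 18, 22 days — an arithmetic progression with common difference 4.
Next gap: 26 days. February 19, 2019 + 26 days = March 17, 2019.
Next gap: 30 days. March 17, 2019 + 30 days = April 16, 2019.
Next gap: 34 days. April 16, 2019 + 34 days = May 20, 2019.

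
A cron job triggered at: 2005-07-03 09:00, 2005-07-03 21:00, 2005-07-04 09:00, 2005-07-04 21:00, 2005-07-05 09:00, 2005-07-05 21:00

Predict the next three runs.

2005-07-06 09:00, 2005-07-06 21:00, 2005-07-07 09:00

Gaps: 12, 12, 12, 12, 12 hours — each event is 12 hours after the previous one.
2005-07-05 21:00 + 12 h = 2005-07-06 09:00.
2005-07-06 09:00 + 12 h = 2005-07-06 21:00.
2005-07-06 21:00 + 12 h = 2005-07-07 09:00.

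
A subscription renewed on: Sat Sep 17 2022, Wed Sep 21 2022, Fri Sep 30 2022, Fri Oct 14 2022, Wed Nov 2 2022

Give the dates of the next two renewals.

Sat Nov 26 2022, Sun Dec 25 2022

Gaps: 4, 9, 14, 19 days — each gap is 5 larger than the previous one.
Next gap: 24 days. Wed Nov 2 2022 + 24 days = Sat Nov 26 2022.
Next gap: 29 days. Sat Nov 26 2022 + 29 days = Sun Dec 25 2022.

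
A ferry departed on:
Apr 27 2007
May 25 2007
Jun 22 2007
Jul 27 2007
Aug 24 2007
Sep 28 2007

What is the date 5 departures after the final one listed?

Feb 22 2008

All dates are Fridays, 28, 28, 35, 28, 35 days apart.
Specifically, the 4th Friday of each month.
4th Friday of October 2007: Oct 26 2007.
November 2007 — 4th Friday is Nov 23 2007.
December 2007 — 4th Friday is Dec 28 2007.
January 2008 — 4th Friday is Jan 25 2008.
4th Friday of February 2008: Feb 22 2008.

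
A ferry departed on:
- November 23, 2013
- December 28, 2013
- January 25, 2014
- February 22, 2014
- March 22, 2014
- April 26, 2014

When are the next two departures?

May 24, 2014; June 28, 2014

All dates are Saturdays, 35, 28, 28, 28, 35 days apart.
Specifically, the 4th Saturday of each month.
4th Saturday of May 2014: May 24, 2014.
4th Saturday of June 2014: June 28, 2014.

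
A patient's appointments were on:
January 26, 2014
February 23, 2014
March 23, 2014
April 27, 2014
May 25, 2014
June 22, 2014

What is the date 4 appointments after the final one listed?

October 26, 2014

These are Sundays at 28- or 35-day spacing (28, 28, 35, 28, 28).
The pattern: 4th Sunday of the month.
July 2014 — 4th Sunday is July 27, 2014.
August 2014 — 4th Sunday is August 24, 2014.
September 2014 — 4th Sunday is September 28, 2014.
4th Sunday of October 2014: October 26, 2014.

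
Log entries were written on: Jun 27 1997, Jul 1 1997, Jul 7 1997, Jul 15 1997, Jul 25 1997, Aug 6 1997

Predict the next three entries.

Intervals are 4, 6, 8, 10, 12 days — an arithmetic progression with common difference 2.
Next gap: 14 days. Aug 6 1997 + 14 days = Aug 20 1997.
Next gap: 16 days. Aug 20 1997 + 16 days = Sep 5 1997.
Next gap: 18 days. Sep 5 1997 + 18 days = Sep 23 1997.

Aug 20 1997, Sep 5 1997, Sep 23 1997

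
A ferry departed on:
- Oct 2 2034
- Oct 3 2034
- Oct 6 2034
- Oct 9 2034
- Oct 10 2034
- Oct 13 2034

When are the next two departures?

Oct 16 2034, Oct 17 2034

The gap pattern 1, 3, 3, 1, 3 repeats every 3 events.
These are the Mondays, Tuesdays and Fridays of each week.
Next Monday: Oct 16 2034.
Next Tuesday: Oct 17 2034.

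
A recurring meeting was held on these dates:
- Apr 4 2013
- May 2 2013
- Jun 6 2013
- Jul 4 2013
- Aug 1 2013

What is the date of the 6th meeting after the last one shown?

Feb 6 2014

All dates are Thursdays, 28, 35, 28, 28 days apart.
Specifically, the 1st Thursday of each month.
September 2013 — 1st Thursday is Sep 5 2013.
October 2013 — 1st Thursday is Oct 3 2013.
1st Thursday of November 2013: Nov 7 2013.
1st Thursday of December 2013: Dec 5 2013.
1st Thursday of January 2014: Jan 2 2014.
February 2014 — 1st Thursday is Feb 6 2014.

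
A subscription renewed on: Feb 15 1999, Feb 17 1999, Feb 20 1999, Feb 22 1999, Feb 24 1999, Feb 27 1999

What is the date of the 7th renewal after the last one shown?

Mar 15 1999

Every event lands on a Monday or Wednesday or Saturday (gaps cycle 2, 3, 2, 2, 3).
So the schedule is: every Monday, Wednesday and Saturday.
Next Monday: Mar 1 1999.
Next Wednesday: Mar 3 1999.
The following Saturday is Mar 6 1999.
Next Monday: Mar 8 1999.
The following Wednesday is Mar 10 1999.
Next Saturday: Mar 13 1999.
The following Monday is Mar 15 1999.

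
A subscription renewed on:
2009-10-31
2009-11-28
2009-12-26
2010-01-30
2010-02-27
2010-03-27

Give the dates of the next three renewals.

2010-04-24, 2010-05-29, 2010-06-26

All Saturdays; the gaps (28, 28, 35, 28, 28) vary with month length.
This is the last Saturday of each month.
Last Saturday of April 2010: 2010-04-24.
May 2010 ends with Saturday 2010-05-29.
Last Saturday of June 2010: 2010-06-26.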